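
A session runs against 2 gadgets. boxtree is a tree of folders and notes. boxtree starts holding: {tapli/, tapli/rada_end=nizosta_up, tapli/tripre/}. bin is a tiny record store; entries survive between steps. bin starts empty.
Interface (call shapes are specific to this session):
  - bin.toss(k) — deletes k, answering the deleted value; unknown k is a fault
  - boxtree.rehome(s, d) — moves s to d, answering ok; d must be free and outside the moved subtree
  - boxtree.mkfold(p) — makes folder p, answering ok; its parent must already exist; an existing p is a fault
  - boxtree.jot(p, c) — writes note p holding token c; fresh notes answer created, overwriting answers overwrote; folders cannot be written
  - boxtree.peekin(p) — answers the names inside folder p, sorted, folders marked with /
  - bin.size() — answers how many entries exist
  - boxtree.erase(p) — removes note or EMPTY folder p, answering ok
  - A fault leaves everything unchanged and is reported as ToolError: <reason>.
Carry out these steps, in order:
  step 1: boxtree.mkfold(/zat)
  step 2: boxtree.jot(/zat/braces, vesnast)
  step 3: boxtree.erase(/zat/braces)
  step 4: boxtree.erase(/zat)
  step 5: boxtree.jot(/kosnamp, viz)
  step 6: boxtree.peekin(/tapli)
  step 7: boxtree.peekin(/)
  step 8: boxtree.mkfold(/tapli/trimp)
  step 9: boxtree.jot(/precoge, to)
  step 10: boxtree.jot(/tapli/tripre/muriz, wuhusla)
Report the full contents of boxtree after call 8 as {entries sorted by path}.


Answer: {kosnamp=viz, tapli/, tapli/rada_end=nizosta_up, tapli/trimp/, tapli/tripre/}

Derivation:
I run boxtree.mkfold with p='/zat', and get ok.
Then boxtree.jot with p='/zat/braces', c='vesnast', → created.
Invoking boxtree.erase with p='/zat/braces', and see ok.
I call boxtree.erase with p='/zat': ok.
I try boxtree.jot with p='/kosnamp', c='viz', and observe created.
I try boxtree.peekin with p='/tapli', → [rada_end, tripre/].
Calling boxtree.peekin with p='/', — result: [kosnamp, tapli/].
Then boxtree.mkfold with p='/tapli/trimp', and see ok.
I invoke boxtree.jot with p='/precoge', c='to', and see created.
I run boxtree.jot with p='/tapli/tripre/muriz', c='wuhusla', and observe created.


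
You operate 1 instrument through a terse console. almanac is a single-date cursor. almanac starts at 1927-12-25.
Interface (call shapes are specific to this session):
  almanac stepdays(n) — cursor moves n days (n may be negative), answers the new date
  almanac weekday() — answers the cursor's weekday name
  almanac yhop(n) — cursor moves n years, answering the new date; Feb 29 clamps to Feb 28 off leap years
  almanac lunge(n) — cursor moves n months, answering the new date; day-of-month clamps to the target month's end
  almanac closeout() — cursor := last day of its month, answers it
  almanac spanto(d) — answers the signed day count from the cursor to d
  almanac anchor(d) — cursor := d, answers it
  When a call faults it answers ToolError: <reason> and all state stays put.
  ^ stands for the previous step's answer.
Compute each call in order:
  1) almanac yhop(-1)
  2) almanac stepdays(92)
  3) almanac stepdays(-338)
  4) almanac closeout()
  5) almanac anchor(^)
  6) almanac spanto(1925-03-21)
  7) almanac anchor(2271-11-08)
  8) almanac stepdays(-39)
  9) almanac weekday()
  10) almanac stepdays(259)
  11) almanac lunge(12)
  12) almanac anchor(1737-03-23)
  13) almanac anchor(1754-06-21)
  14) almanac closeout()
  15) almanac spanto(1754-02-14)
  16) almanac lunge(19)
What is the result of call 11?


Answer: 2273-06-15

Derivation:
==> almanac yhop(n: -1)
<== 1926-12-25
==> almanac stepdays(n: 92)
<== 1927-03-27
==> almanac stepdays(n: -338)
<== 1926-04-23
==> almanac closeout()
<== 1926-04-30
==> almanac anchor(d: ^)
<== 1926-04-30
==> almanac spanto(d: 1925-03-21)
<== -405
==> almanac anchor(d: 2271-11-08)
<== 2271-11-08
==> almanac stepdays(n: -39)
<== 2271-09-30
==> almanac weekday()
<== Saturday
==> almanac stepdays(n: 259)
<== 2272-06-15
==> almanac lunge(n: 12)
<== 2273-06-15
==> almanac anchor(d: 1737-03-23)
<== 1737-03-23
==> almanac anchor(d: 1754-06-21)
<== 1754-06-21
==> almanac closeout()
<== 1754-06-30
==> almanac spanto(d: 1754-02-14)
<== -136
==> almanac lunge(n: 19)
<== 1756-01-30


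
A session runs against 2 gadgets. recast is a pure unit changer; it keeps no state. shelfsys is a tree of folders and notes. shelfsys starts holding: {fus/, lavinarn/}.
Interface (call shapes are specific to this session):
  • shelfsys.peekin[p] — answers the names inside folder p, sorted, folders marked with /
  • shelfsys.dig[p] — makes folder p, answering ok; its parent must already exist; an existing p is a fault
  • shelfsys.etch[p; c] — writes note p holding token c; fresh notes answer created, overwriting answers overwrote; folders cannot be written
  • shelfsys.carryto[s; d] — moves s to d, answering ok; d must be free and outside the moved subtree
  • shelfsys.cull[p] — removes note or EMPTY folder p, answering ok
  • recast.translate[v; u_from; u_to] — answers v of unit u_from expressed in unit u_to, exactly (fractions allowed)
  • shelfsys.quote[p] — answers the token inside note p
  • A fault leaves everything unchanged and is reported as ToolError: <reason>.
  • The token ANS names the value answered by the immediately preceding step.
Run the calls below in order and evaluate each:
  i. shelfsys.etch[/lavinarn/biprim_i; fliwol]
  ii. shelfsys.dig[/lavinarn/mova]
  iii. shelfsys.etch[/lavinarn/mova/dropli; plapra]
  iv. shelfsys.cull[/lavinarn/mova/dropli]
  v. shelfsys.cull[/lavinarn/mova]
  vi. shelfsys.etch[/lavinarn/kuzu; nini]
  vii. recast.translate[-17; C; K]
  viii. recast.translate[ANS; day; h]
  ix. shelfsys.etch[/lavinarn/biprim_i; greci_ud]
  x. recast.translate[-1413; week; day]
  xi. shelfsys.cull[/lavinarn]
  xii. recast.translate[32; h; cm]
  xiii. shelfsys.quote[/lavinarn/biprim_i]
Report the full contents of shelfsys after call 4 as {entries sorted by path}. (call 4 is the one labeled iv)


·→ shelfsys.etch(/lavinarn/biprim_i, fliwol)
·← created
·→ shelfsys.dig(/lavinarn/mova)
·← ok
·→ shelfsys.etch(/lavinarn/mova/dropli, plapra)
·← created
·→ shelfsys.cull(/lavinarn/mova/dropli)
·← ok
·→ shelfsys.cull(/lavinarn/mova)
·← ok
·→ shelfsys.etch(/lavinarn/kuzu, nini)
·← created
·→ recast.translate(-17, C, K)
·← 5123/20
·→ recast.translate(ANS, day, h)
·← 30738/5
·→ shelfsys.etch(/lavinarn/biprim_i, greci_ud)
·← overwrote
·→ recast.translate(-1413, week, day)
·← -9891
·→ shelfsys.cull(/lavinarn)
·← ToolError: not empty
·→ recast.translate(32, h, cm)
·← ToolError: incompatible units
·→ shelfsys.quote(/lavinarn/biprim_i)
·← greci_ud

Answer: {fus/, lavinarn/, lavinarn/biprim_i=fliwol, lavinarn/mova/}


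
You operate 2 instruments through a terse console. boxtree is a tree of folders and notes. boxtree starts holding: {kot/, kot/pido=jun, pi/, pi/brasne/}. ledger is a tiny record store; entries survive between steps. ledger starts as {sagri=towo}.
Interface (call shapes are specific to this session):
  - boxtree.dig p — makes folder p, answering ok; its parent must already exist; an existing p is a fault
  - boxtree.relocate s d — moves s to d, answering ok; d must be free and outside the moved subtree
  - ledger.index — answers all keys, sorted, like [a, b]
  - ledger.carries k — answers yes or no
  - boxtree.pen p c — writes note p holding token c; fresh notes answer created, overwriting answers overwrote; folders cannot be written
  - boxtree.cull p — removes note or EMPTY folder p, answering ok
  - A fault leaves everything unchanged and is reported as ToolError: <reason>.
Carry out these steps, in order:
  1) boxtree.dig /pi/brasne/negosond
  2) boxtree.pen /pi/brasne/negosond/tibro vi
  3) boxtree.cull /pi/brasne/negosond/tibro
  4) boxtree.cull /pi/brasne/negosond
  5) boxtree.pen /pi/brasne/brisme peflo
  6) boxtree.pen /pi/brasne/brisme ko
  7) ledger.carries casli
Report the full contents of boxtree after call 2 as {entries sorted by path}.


Answer: {kot/, kot/pido=jun, pi/, pi/brasne/, pi/brasne/negosond/, pi/brasne/negosond/tibro=vi}

Derivation:
>>> boxtree.dig p: /pi/brasne/negosond
:: ok
>>> boxtree.pen p: /pi/brasne/negosond/tibro c: vi
:: created
>>> boxtree.cull p: /pi/brasne/negosond/tibro
:: ok
>>> boxtree.cull p: /pi/brasne/negosond
:: ok
>>> boxtree.pen p: /pi/brasne/brisme c: peflo
:: created
>>> boxtree.pen p: /pi/brasne/brisme c: ko
:: overwrote
>>> ledger.carries k: casli
:: no


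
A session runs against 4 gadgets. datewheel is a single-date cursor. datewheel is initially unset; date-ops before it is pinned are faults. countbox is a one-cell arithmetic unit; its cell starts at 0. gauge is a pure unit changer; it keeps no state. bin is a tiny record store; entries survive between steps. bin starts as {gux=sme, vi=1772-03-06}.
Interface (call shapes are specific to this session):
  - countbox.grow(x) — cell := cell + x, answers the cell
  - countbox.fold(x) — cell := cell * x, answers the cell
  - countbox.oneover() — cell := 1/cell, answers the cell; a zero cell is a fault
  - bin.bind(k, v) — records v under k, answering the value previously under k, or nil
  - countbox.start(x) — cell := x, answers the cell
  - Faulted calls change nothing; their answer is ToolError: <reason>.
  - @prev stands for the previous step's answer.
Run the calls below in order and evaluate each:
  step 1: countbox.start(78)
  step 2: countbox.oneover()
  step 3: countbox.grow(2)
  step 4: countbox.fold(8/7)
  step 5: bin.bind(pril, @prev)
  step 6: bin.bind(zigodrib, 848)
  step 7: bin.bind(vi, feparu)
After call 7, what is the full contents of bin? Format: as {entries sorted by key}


→ start(x=78)
← 78
→ oneover()
← 1/78
→ grow(x=2)
← 157/78
→ fold(x=8/7)
← 628/273
→ bind(k=pril, v=@prev)
← nil
→ bind(k=zigodrib, v=848)
← nil
→ bind(k=vi, v=feparu)
← 1772-03-06

Answer: {gux=sme, pril=628/273, vi=feparu, zigodrib=848}


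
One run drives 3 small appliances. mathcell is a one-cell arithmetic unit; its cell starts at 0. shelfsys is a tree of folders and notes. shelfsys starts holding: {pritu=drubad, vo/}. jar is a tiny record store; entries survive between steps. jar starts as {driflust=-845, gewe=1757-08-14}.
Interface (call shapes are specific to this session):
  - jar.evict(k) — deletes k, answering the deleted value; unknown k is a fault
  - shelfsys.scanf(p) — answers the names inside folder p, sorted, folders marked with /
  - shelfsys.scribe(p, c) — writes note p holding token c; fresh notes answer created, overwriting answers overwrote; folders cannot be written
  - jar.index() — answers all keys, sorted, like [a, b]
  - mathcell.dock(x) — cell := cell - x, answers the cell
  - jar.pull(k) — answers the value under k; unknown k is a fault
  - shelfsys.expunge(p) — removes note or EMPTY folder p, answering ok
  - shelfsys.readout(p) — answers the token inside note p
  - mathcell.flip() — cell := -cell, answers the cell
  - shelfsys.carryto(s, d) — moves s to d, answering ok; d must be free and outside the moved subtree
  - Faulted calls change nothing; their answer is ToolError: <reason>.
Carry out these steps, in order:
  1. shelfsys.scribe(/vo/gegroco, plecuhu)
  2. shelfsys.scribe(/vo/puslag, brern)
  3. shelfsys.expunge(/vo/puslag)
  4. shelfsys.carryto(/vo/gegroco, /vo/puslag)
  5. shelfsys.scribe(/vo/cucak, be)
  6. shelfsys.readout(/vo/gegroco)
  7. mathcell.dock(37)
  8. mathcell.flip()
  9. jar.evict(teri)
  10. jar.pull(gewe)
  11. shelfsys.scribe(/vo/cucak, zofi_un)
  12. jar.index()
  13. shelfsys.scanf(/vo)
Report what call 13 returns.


Answer: [cucak, puslag]

Derivation:
% scribe p→/vo/gegroco c→plecuhu
[out] created
% scribe p→/vo/puslag c→brern
[out] created
% expunge p→/vo/puslag
[out] ok
% carryto s→/vo/gegroco d→/vo/puslag
[out] ok
% scribe p→/vo/cucak c→be
[out] created
% readout p→/vo/gegroco
[out] ToolError: not found
% dock x→37
[out] -37
% flip
[out] 37
% evict k→teri
[out] ToolError: no such key teri
% pull k→gewe
[out] 1757-08-14
% scribe p→/vo/cucak c→zofi_un
[out] overwrote
% index
[out] [driflust, gewe]
% scanf p→/vo
[out] [cucak, puslag]


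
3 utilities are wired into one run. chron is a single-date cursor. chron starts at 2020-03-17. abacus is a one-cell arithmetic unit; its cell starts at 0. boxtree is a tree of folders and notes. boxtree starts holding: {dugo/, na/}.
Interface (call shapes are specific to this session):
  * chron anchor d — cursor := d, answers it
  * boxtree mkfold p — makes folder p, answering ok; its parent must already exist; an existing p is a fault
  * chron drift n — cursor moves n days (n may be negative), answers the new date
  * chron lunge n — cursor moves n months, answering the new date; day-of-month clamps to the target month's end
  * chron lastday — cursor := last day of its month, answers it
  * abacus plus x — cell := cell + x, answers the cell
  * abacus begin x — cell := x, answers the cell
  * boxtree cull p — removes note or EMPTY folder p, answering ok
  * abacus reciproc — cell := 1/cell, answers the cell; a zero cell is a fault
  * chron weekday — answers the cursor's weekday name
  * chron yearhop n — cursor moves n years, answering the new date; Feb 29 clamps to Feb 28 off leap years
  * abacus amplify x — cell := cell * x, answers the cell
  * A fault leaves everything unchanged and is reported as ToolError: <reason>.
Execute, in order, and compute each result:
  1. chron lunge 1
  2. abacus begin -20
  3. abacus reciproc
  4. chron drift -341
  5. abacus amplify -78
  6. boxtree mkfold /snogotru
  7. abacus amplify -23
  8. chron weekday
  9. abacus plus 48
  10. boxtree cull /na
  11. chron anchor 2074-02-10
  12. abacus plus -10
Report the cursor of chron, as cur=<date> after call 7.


Answer: cur=2019-05-12

Derivation:
>>> chron lunge 1
  2020-04-17
>>> abacus begin -20
  -20
>>> abacus reciproc
  -1/20
>>> chron drift -341
  2019-05-12
>>> abacus amplify -78
  39/10
>>> boxtree mkfold /snogotru
  ok
>>> abacus amplify -23
  -897/10
>>> chron weekday
  Sunday
>>> abacus plus 48
  -417/10
>>> boxtree cull /na
  ok
>>> chron anchor 2074-02-10
  2074-02-10
>>> abacus plus -10
  -517/10


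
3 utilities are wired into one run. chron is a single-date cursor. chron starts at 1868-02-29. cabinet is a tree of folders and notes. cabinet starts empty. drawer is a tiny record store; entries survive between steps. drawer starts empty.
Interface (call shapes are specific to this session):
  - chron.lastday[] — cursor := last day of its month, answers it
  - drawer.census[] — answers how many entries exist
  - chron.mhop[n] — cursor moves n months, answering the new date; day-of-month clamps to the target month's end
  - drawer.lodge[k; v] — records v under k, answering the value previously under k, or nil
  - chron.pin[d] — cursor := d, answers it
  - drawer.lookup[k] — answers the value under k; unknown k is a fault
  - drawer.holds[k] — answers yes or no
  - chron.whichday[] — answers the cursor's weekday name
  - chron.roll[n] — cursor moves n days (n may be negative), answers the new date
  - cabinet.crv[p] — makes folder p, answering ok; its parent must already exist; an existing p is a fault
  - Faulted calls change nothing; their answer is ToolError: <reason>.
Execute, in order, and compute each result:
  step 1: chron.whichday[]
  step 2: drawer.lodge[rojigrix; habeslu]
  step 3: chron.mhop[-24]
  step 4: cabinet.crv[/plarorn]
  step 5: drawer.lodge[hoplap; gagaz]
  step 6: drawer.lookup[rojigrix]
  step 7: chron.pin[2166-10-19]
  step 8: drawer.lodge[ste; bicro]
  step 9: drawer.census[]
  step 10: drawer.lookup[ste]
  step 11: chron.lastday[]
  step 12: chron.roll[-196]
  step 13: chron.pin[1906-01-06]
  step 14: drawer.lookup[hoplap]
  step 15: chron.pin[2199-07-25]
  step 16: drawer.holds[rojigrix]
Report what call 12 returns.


Answer: 2166-04-18

Derivation:
→ chron.whichday()
← Saturday
→ drawer.lodge(k: rojigrix, v: habeslu)
← nil
→ chron.mhop(n: -24)
← 1866-02-28
→ cabinet.crv(p: /plarorn)
← ok
→ drawer.lodge(k: hoplap, v: gagaz)
← nil
→ drawer.lookup(k: rojigrix)
← habeslu
→ chron.pin(d: 2166-10-19)
← 2166-10-19
→ drawer.lodge(k: ste, v: bicro)
← nil
→ drawer.census()
← 3
→ drawer.lookup(k: ste)
← bicro
→ chron.lastday()
← 2166-10-31
→ chron.roll(n: -196)
← 2166-04-18
→ chron.pin(d: 1906-01-06)
← 1906-01-06
→ drawer.lookup(k: hoplap)
← gagaz
→ chron.pin(d: 2199-07-25)
← 2199-07-25
→ drawer.holds(k: rojigrix)
← yes


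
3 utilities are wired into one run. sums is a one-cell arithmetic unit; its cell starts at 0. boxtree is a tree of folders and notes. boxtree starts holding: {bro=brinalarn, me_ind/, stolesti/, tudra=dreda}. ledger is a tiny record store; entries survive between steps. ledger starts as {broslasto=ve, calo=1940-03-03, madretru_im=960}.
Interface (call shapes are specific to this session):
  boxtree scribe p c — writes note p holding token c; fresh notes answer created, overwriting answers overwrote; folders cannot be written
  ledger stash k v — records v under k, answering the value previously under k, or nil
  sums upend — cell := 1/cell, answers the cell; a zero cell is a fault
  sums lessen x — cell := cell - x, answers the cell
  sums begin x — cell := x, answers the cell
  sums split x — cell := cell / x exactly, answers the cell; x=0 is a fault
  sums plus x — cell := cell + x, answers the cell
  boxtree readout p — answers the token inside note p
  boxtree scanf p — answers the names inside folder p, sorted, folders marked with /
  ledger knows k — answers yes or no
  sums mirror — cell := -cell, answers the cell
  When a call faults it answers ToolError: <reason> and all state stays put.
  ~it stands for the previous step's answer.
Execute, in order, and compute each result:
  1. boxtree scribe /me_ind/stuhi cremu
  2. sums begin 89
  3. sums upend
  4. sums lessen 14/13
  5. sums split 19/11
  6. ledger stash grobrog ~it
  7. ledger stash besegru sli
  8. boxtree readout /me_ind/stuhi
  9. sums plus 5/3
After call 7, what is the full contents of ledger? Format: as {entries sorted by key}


-- 1. boxtree scribe(p=/me_ind/stuhi, c=cremu) => created
-- 2. sums begin(x=89) => 89
-- 3. sums upend() => 1/89
-- 4. sums lessen(x=14/13) => -1233/1157
-- 5. sums split(x=19/11) => -13563/21983
-- 6. ledger stash(k=grobrog, v=~it) => nil
-- 7. ledger stash(k=besegru, v=sli) => nil
-- 8. boxtree readout(p=/me_ind/stuhi) => cremu
-- 9. sums plus(x=5/3) => 69226/65949

Answer: {besegru=sli, broslasto=ve, calo=1940-03-03, grobrog=-13563/21983, madretru_im=960}


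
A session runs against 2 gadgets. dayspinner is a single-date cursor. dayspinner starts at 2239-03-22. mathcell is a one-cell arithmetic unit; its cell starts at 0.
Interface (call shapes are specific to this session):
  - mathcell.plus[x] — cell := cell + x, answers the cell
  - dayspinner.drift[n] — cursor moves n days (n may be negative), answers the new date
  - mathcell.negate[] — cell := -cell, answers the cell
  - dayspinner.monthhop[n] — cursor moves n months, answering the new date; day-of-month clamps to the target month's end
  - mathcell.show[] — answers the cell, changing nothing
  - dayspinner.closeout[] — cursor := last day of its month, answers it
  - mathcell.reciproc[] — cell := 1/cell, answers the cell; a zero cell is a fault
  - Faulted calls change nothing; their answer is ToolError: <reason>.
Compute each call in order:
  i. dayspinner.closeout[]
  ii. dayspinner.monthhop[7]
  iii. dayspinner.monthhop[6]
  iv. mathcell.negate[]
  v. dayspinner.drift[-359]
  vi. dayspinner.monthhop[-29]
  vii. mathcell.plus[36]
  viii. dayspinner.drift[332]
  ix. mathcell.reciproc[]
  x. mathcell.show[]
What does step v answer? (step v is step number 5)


Using dayspinner.closeout(), and observe 2239-03-31.
Now I run dayspinner.monthhop using n: 7, — result: 2239-10-31.
Next I call dayspinner.monthhop using n: 6, and get 2240-04-30.
I call mathcell.negate, — result: 0.
Then dayspinner.drift using n: -359, and observe 2239-05-07.
I invoke dayspinner.monthhop using n: -29, and get 2236-12-07.
I try mathcell.plus using x: 36, → 36.
I invoke dayspinner.drift using n: 332, which returns 2237-11-04.
Next I call mathcell.reciproc(), and get 1/36.
I use mathcell.show, yielding 1/36.

Answer: 2239-05-07


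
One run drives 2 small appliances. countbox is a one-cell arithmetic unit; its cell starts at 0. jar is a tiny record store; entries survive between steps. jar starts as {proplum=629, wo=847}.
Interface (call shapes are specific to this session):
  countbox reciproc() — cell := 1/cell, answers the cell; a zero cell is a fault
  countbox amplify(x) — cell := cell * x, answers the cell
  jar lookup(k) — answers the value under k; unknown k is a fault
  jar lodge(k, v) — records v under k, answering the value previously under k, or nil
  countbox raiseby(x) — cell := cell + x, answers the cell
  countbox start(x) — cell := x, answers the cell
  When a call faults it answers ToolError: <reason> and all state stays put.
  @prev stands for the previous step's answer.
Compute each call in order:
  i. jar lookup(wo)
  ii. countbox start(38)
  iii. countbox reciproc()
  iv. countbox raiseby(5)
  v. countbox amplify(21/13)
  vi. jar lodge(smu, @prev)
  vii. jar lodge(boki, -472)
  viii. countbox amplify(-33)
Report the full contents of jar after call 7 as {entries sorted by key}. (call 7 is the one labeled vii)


% jar lookup k: wo
= 847
% countbox start x: 38
= 38
% countbox reciproc
= 1/38
% countbox raiseby x: 5
= 191/38
% countbox amplify x: 21/13
= 4011/494
% jar lodge k: smu v: @prev
= nil
% jar lodge k: boki v: -472
= nil
% countbox amplify x: -33
= -132363/494

Answer: {boki=-472, proplum=629, smu=4011/494, wo=847}


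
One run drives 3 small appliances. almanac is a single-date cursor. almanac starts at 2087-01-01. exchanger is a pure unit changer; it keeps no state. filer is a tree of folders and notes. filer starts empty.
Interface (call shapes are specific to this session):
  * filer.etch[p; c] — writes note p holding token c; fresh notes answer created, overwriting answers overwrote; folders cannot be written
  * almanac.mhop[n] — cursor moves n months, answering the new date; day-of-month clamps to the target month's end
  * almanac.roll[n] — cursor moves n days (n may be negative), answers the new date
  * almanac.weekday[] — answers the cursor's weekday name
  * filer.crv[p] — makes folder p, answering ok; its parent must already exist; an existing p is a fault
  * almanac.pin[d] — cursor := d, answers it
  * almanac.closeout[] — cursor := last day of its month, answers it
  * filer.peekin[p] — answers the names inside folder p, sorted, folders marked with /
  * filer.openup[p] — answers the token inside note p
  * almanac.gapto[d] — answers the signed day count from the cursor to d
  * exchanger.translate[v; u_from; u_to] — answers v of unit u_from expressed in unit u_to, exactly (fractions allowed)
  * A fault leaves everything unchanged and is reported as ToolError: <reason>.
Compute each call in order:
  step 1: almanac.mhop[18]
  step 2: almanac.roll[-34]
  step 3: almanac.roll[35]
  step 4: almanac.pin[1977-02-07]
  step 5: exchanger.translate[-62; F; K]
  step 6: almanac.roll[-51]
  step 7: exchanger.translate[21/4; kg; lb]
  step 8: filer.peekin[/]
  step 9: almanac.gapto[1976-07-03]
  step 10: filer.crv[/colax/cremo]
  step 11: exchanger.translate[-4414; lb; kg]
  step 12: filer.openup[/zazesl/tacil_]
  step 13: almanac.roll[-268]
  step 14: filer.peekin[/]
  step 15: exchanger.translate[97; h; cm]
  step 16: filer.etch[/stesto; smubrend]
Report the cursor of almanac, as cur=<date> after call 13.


Answer: cur=1976-03-25

Derivation:
-> mhop(n: 18)
<- 2088-07-01
-> roll(n: -34)
<- 2088-05-28
-> roll(n: 35)
<- 2088-07-02
-> pin(d: 1977-02-07)
<- 1977-02-07
-> translate(v: -62, u_from: F, u_to: K)
<- 39767/180
-> roll(n: -51)
<- 1976-12-18
-> translate(v: 21/4, u_from: kg, u_to: lb)
<- 75000000/6479891
-> peekin(p: /)
<- []
-> gapto(d: 1976-07-03)
<- -168
-> crv(p: /colax/cremo)
<- ToolError: no parent
-> translate(v: -4414, u_from: lb, u_to: kg)
<- -100107836059/50000000
-> openup(p: /zazesl/tacil_)
<- ToolError: not found
-> roll(n: -268)
<- 1976-03-25
-> peekin(p: /)
<- []
-> translate(v: 97, u_from: h, u_to: cm)
<- ToolError: incompatible units
-> etch(p: /stesto, c: smubrend)
<- created


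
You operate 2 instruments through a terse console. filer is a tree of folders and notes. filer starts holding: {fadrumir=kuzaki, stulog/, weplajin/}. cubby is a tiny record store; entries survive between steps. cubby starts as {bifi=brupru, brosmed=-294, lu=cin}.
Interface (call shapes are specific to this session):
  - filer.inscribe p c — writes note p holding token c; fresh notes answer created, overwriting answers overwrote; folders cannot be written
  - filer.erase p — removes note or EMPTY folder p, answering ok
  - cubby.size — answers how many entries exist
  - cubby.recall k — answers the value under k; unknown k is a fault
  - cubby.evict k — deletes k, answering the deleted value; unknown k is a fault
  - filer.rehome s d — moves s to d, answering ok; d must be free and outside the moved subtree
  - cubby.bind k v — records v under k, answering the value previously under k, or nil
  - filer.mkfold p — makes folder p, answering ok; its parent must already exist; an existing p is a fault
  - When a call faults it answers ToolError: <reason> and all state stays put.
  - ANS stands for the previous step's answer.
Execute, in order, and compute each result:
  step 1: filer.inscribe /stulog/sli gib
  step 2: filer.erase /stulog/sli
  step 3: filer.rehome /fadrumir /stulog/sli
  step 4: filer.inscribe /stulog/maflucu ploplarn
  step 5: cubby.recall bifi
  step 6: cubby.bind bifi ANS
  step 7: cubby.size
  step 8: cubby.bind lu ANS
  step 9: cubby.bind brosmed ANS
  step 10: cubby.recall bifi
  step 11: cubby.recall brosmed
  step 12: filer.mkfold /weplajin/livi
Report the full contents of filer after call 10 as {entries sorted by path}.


Answer: {stulog/, stulog/maflucu=ploplarn, stulog/sli=kuzaki, weplajin/}

Derivation:
! 1. inscribe(p: /stulog/sli, c: gib) -> created
! 2. erase(p: /stulog/sli) -> ok
! 3. rehome(s: /fadrumir, d: /stulog/sli) -> ok
! 4. inscribe(p: /stulog/maflucu, c: ploplarn) -> created
! 5. recall(k: bifi) -> brupru
! 6. bind(k: bifi, v: ANS) -> brupru
! 7. size() -> 3
! 8. bind(k: lu, v: ANS) -> cin
! 9. bind(k: brosmed, v: ANS) -> -294
! 10. recall(k: bifi) -> brupru
! 11. recall(k: brosmed) -> cin
! 12. mkfold(p: /weplajin/livi) -> ok


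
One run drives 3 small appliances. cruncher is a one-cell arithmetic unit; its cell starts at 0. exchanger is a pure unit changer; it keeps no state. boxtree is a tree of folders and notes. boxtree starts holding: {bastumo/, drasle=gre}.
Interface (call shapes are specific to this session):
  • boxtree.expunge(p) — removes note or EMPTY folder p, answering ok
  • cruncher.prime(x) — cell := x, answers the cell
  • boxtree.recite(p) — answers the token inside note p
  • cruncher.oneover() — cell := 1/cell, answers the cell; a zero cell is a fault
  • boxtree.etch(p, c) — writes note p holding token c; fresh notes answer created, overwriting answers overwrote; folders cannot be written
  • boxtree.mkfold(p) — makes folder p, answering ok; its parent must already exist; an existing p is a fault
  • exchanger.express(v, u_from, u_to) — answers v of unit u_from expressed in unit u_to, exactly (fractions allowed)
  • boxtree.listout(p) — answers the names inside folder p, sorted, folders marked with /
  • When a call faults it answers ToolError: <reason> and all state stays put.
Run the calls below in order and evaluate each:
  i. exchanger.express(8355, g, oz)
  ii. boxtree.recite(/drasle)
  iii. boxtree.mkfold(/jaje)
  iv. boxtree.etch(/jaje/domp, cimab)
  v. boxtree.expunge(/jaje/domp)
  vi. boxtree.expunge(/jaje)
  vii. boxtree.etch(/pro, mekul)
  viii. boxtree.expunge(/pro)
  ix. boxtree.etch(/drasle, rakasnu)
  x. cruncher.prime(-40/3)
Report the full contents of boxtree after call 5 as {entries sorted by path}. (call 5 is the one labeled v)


CALL express[v→8355; u_from→g; u_to→oz]
RET  13368000000/45359237
CALL recite[p→/drasle]
RET  gre
CALL mkfold[p→/jaje]
RET  ok
CALL etch[p→/jaje/domp; c→cimab]
RET  created
CALL expunge[p→/jaje/domp]
RET  ok
CALL expunge[p→/jaje]
RET  ok
CALL etch[p→/pro; c→mekul]
RET  created
CALL expunge[p→/pro]
RET  ok
CALL etch[p→/drasle; c→rakasnu]
RET  overwrote
CALL prime[x→-40/3]
RET  -40/3

Answer: {bastumo/, drasle=gre, jaje/}


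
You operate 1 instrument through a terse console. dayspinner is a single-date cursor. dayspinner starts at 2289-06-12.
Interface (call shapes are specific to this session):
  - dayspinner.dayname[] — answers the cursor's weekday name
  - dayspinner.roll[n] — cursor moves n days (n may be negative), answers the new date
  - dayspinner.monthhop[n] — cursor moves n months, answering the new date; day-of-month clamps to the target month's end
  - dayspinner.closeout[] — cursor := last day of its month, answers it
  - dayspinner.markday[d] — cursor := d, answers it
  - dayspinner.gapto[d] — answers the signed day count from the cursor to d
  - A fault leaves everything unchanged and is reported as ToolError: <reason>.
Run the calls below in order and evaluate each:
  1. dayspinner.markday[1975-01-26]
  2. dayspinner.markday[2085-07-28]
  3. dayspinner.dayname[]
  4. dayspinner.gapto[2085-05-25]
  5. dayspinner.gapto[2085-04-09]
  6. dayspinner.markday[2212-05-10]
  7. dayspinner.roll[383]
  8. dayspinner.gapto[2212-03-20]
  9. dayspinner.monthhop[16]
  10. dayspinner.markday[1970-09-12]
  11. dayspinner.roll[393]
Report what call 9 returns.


Answer: 2214-09-28

Derivation:
Act: markday[d: 1975-01-26]
Obs: 1975-01-26
Act: markday[d: 2085-07-28]
Obs: 2085-07-28
Act: dayname[]
Obs: Saturday
Act: gapto[d: 2085-05-25]
Obs: -64
Act: gapto[d: 2085-04-09]
Obs: -110
Act: markday[d: 2212-05-10]
Obs: 2212-05-10
Act: roll[n: 383]
Obs: 2213-05-28
Act: gapto[d: 2212-03-20]
Obs: -434
Act: monthhop[n: 16]
Obs: 2214-09-28
Act: markday[d: 1970-09-12]
Obs: 1970-09-12
Act: roll[n: 393]
Obs: 1971-10-10


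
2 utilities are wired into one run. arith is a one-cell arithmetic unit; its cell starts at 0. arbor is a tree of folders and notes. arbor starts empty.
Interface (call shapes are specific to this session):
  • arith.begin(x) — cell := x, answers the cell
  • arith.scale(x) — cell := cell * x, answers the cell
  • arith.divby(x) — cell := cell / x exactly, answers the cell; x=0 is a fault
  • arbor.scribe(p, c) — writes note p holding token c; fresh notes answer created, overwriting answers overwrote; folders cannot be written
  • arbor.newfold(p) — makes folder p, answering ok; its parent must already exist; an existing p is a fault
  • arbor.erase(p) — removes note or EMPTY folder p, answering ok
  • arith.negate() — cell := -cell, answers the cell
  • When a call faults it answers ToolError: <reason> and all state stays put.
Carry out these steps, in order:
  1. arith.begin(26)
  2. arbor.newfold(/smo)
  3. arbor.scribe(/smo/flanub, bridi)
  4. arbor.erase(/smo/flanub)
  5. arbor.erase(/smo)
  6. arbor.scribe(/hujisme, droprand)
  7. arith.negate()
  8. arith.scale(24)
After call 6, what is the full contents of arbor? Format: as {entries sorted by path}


Answer: {hujisme=droprand}

Derivation:
Do: arith.begin[x='26']
See: 26
Do: arbor.newfold[p='/smo']
See: ok
Do: arbor.scribe[p='/smo/flanub'; c='bridi']
See: created
Do: arbor.erase[p='/smo/flanub']
See: ok
Do: arbor.erase[p='/smo']
See: ok
Do: arbor.scribe[p='/hujisme'; c='droprand']
See: created
Do: arith.negate[]
See: -26
Do: arith.scale[x='24']
See: -624


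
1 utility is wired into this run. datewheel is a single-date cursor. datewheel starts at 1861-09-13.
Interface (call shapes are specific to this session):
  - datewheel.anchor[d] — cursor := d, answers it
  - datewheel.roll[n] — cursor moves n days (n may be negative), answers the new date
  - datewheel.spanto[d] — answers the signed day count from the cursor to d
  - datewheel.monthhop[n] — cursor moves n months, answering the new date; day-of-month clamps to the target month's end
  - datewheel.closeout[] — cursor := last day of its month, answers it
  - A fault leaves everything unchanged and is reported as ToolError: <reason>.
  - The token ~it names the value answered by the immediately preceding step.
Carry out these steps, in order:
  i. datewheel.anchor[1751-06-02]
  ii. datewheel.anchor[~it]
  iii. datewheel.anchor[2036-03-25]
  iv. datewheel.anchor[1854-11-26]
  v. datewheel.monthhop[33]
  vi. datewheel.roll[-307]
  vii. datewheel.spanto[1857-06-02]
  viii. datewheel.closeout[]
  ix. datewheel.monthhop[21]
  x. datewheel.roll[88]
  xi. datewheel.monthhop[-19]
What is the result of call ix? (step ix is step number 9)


-- 1. datewheel.anchor(d→1751-06-02) => 1751-06-02
-- 2. datewheel.anchor(d→~it) => 1751-06-02
-- 3. datewheel.anchor(d→2036-03-25) => 2036-03-25
-- 4. datewheel.anchor(d→1854-11-26) => 1854-11-26
-- 5. datewheel.monthhop(n→33) => 1857-08-26
-- 6. datewheel.roll(n→-307) => 1856-10-23
-- 7. datewheel.spanto(d→1857-06-02) => 222
-- 8. datewheel.closeout() => 1856-10-31
-- 9. datewheel.monthhop(n→21) => 1858-07-31
-- 10. datewheel.roll(n→88) => 1858-10-27
-- 11. datewheel.monthhop(n→-19) => 1857-03-27

Answer: 1858-07-31


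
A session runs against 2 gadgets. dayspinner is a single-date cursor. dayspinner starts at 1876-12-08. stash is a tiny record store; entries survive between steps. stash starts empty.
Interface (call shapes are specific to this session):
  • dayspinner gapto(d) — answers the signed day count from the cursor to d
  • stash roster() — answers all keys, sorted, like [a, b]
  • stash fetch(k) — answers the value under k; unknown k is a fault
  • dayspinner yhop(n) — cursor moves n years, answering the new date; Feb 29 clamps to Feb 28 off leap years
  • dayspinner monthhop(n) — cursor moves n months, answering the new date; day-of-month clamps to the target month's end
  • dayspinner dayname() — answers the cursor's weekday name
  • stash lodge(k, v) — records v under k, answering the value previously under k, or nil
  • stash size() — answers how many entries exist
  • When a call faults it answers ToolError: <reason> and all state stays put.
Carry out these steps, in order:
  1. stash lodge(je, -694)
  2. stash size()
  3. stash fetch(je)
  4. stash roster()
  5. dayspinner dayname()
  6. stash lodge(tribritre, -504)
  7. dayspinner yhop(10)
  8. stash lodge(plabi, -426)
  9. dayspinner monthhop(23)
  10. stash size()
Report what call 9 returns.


Do: stash lodge[k=je; v=-694]
See: nil
Do: stash size[]
See: 1
Do: stash fetch[k=je]
See: -694
Do: stash roster[]
See: [je]
Do: dayspinner dayname[]
See: Friday
Do: stash lodge[k=tribritre; v=-504]
See: nil
Do: dayspinner yhop[n=10]
See: 1886-12-08
Do: stash lodge[k=plabi; v=-426]
See: nil
Do: dayspinner monthhop[n=23]
See: 1888-11-08
Do: stash size[]
See: 3

Answer: 1888-11-08


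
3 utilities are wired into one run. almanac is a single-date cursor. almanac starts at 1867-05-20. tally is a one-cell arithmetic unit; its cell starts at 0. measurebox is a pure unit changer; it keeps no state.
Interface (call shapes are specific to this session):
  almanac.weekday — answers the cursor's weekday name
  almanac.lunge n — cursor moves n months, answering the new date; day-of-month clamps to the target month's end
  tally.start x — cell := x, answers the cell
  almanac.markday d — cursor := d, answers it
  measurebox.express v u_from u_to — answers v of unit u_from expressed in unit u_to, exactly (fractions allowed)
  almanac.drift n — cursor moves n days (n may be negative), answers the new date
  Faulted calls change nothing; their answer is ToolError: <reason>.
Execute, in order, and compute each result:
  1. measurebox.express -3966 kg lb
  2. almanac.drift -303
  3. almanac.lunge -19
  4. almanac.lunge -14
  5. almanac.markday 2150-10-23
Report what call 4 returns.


Answer: 1863-10-21

Derivation:
;; express(v='-3966', u_from='kg', u_to='lb') : -396600000000/45359237
;; drift(n='-303') : 1866-07-21
;; lunge(n='-19') : 1864-12-21
;; lunge(n='-14') : 1863-10-21
;; markday(d='2150-10-23') : 2150-10-23


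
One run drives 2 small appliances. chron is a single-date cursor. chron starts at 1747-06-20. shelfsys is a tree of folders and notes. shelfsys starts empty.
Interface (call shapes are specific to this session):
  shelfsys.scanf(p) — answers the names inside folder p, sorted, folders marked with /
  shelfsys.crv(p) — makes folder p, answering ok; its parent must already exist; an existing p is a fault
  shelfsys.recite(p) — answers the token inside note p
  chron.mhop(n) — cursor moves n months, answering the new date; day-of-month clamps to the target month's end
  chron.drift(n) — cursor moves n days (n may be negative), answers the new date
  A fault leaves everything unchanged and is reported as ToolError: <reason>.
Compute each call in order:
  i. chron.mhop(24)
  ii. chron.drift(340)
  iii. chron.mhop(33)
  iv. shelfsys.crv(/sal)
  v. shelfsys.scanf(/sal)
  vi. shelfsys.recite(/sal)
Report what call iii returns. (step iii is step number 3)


Answer: 1753-02-26

Derivation:
-- chron.mhop(n→24) ~> 1749-06-20
-- chron.drift(n→340) ~> 1750-05-26
-- chron.mhop(n→33) ~> 1753-02-26
-- shelfsys.crv(p→/sal) ~> ok
-- shelfsys.scanf(p→/sal) ~> []
-- shelfsys.recite(p→/sal) ~> ToolError: is a directory


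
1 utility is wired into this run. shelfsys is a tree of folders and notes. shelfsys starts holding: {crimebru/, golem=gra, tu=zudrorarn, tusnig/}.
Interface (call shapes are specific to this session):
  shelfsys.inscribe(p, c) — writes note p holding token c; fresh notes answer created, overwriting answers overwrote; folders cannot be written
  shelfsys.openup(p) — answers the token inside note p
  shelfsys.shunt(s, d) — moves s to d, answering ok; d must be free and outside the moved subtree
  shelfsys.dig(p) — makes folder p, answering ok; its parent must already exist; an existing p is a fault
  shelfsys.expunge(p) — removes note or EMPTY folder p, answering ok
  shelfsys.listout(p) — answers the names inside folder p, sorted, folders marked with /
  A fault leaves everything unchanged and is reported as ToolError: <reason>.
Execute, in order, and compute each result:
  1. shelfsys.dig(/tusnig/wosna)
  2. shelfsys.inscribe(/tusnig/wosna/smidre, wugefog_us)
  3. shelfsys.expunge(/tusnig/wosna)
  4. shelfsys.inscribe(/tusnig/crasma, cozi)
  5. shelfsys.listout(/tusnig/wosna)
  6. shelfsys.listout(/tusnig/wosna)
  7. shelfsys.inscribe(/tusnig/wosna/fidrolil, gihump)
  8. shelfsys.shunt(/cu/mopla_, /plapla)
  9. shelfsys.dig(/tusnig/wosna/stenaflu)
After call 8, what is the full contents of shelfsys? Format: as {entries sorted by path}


Answer: {crimebru/, golem=gra, tu=zudrorarn, tusnig/, tusnig/crasma=cozi, tusnig/wosna/, tusnig/wosna/fidrolil=gihump, tusnig/wosna/smidre=wugefog_us}

Derivation:
! shelfsys.dig(p=/tusnig/wosna) : ok
! shelfsys.inscribe(p=/tusnig/wosna/smidre, c=wugefog_us) : created
! shelfsys.expunge(p=/tusnig/wosna) : ToolError: not empty
! shelfsys.inscribe(p=/tusnig/crasma, c=cozi) : created
! shelfsys.listout(p=/tusnig/wosna) : [smidre]
! shelfsys.listout(p=/tusnig/wosna) : [smidre]
! shelfsys.inscribe(p=/tusnig/wosna/fidrolil, c=gihump) : created
! shelfsys.shunt(s=/cu/mopla_, d=/plapla) : ToolError: not found
! shelfsys.dig(p=/tusnig/wosna/stenaflu) : ok


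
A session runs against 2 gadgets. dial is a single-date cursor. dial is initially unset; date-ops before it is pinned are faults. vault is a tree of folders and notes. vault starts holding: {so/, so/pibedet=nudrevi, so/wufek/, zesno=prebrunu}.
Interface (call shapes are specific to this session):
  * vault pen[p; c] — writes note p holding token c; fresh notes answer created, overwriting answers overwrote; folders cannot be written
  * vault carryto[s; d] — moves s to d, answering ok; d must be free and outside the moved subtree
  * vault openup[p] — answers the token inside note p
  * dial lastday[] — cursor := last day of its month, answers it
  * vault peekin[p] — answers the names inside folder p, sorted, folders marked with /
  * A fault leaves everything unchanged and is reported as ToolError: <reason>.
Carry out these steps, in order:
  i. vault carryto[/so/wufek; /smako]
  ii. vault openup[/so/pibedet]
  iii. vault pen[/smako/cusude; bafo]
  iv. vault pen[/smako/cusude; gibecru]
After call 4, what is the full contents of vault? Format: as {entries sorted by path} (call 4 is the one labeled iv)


$ vault carryto /so/wufek /smako
  ok
$ vault openup /so/pibedet
  nudrevi
$ vault pen /smako/cusude bafo
  created
$ vault pen /smako/cusude gibecru
  overwrote

Answer: {smako/, smako/cusude=gibecru, so/, so/pibedet=nudrevi, zesno=prebrunu}
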